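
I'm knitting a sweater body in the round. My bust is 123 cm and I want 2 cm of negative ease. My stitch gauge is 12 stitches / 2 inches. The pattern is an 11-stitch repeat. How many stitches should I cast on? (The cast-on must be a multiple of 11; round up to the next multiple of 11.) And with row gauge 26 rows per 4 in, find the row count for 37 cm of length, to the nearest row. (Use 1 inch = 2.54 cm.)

Cast on 286 stitches; work 95 rows.

Finished = 123 − 2 = 121 cm.
121 cm × 1/2.54 = 47.64 inches.
12/2 = 6 sts per in; 47.64 × 6 = 285.83 sts.
Next multiple of 11 → 286.
37 cm = 14.57 inches; × 6.5 = 94.69 → 95 rows.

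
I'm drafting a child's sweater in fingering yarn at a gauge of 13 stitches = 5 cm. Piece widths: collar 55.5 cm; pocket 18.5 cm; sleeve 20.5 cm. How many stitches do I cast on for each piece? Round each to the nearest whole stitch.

Rate = 13/5 = 2.6 sts per cm.
collar: 55.5 × 2.6 = 144.30 → 144.
pocket: 18.5 × 2.6 = 48.10 → 48.
sleeve: 20.5 × 2.6 = 53.30 → 53.

collar 144; pocket 48; sleeve 53.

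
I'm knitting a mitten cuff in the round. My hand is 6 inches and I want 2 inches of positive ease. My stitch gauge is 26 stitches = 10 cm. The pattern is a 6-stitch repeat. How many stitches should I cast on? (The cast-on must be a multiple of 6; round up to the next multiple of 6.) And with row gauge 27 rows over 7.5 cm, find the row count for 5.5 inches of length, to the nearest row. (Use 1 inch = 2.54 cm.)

Finished = 6 + 2 = 8 inches.
8 inches × 2.54 = 20.32 cm.
26/10 = 2.6 sts per cm; 20.32 × 2.6 = 52.83 sts.
Next multiple of 6 → 54.
5.5 inches = 13.97 cm; × 3.6 = 50.29 → 50 rows.

Cast on 54 stitches; work 50 rows.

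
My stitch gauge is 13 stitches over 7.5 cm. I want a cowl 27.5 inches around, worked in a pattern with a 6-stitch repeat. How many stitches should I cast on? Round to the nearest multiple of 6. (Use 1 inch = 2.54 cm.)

27.5 in = 27.5 × 2.54 = 69.85 cm.
13 / 7.5 = 1.733 sts/cm.
69.85 × 1.733 = 121.07 sts.
→ 120.

120 stitches.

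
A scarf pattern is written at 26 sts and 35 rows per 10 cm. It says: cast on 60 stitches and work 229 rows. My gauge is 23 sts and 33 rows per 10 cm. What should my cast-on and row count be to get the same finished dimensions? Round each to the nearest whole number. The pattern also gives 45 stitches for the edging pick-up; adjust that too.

Stitches: 60 × 23/26 = 53.08 → 53.
Rows: 229 × 33/35 = 215.91 → 216.
edging pick-up: 45 × 23/26 = 39.81 → 40.

Cast on 53 stitches; work 216 rows; edging pick-up 40 stitches.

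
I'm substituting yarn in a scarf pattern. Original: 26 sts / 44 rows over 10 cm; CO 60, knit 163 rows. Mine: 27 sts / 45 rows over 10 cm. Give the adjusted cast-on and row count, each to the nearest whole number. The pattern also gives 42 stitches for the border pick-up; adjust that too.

Stitches: 60 × 27/26 = 62.31 → 62.
Rows: 163 × 45/44 = 166.70 → 167.
border pick-up: 42 × 27/26 = 43.62 → 44.

Cast on 62 stitches; work 167 rows; border pick-up 44 stitches.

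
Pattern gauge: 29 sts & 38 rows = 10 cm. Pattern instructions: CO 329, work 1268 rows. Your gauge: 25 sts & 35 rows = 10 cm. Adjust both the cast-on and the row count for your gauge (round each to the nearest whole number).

Stitches: 329 × 25/29 = 283.62 → 284.
Rows: 1268 × 35/38 = 1167.89 → 1168.

Cast on 284 stitches; work 1168 rows.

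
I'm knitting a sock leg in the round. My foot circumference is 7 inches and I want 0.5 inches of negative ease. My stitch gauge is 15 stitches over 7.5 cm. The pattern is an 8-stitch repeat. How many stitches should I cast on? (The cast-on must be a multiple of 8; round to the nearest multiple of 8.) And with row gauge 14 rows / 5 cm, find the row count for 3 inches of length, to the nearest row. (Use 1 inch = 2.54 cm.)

Cast on 32 stitches; work 21 rows.

Finished = 7 − 0.5 = 6.5 inches.
6.5 inches × 2.54 = 16.51 cm.
15/7.5 = 2 sts per cm; 16.51 × 2 = 33.02 sts.
Nearest multiple of 8 → 32.
3 inches = 7.62 cm; × 2.8 = 21.34 → 21 rows.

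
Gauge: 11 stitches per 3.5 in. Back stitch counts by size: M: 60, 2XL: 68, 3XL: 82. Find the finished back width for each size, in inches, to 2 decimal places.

M 19.09 inches; 2XL 21.64 inches; 3XL 26.09 inches.

11/3.5 = 3.143 sts per in.
M: 60 / 3.143 = 19.091 → 19.09 in.
2XL: 68 / 3.143 = 21.636 → 21.64 in.
3XL: 82 / 3.143 = 26.091 → 26.09 in.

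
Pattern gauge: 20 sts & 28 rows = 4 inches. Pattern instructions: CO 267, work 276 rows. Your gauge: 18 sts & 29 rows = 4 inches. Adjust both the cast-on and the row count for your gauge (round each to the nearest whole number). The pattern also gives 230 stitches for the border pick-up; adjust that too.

Cast on 240 stitches; work 286 rows; border pick-up 207 stitches.

Stitches: 267 × 18/20 = 240.30 → 240.
Rows: 276 × 29/28 = 285.86 → 286.
border pick-up: 230 × 18/20 = 207.00 → 207.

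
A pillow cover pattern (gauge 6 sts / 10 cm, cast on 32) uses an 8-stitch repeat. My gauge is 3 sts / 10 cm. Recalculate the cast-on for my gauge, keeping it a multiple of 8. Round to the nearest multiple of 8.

Cast on 16 stitches.

32 × 3 / 6 = 16.00.
Nearest multiple of 8: 16.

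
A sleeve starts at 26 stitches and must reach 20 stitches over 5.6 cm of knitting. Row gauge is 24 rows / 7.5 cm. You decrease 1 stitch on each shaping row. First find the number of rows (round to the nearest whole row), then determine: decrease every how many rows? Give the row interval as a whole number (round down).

Decrease every 3rd row.

Rows = 5.6 × 3.2 = 17.9 → 18 rows.
Stitches to remove: 6 → 6 shaping rows (at 1 st each).
18 / 6 = 3.00 → every 3 rows.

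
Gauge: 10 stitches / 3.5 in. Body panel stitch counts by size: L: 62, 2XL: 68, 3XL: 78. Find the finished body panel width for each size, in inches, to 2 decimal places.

10/3.5 = 2.857 sts per in.
L: 62 / 2.857 = 21.700 → 21.70 in.
2XL: 68 / 2.857 = 23.800 → 23.80 in.
3XL: 78 / 2.857 = 27.300 → 27.30 in.

L 21.70 inches; 2XL 23.80 inches; 3XL 27.30 inches.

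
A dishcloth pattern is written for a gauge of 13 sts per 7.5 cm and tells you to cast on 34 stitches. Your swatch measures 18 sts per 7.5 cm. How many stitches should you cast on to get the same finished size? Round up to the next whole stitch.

CO 48 sts.

Scale factor = 18 / 13 = 1.385.
34 × 18 / 13 = 47.08 sts.
→ 48 sts.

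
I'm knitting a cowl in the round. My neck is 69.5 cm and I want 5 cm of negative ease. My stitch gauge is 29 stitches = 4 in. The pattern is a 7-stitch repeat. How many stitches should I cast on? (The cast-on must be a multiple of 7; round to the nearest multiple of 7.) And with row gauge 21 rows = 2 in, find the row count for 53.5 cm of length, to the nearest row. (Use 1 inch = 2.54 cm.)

Cast on 182 stitches; work 221 rows.

Finished = 69.5 − 5 = 64.5 cm.
64.5 cm × 1/2.54 = 25.39 inches.
29/4 = 7.25 sts per in; 25.39 × 7.25 = 184.10 sts.
Nearest multiple of 7 → 182.
53.5 cm = 21.06 inches; × 10.5 = 221.16 → 221 rows.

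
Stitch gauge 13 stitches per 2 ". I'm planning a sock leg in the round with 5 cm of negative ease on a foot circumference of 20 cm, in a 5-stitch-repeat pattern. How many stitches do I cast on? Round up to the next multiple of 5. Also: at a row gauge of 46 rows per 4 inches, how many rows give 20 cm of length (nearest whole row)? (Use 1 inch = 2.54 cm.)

Finished = 20 − 5 = 15 cm.
15 cm × 1/2.54 = 5.91 inches.
13/2 = 6.5 sts per in; 5.91 × 6.5 = 38.39 sts.
Next multiple of 5 → 40.
20 cm = 7.87 inches; × 11.5 = 90.55 → 91 rows.

Cast on 40 stitches; work 91 rows.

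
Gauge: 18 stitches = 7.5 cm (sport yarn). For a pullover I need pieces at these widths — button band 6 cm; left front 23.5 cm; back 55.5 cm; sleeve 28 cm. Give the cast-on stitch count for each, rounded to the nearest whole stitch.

Rate = 18/7.5 = 2.4 sts per cm.
button band: 6 × 2.4 = 14.40 → 14.
left front: 23.5 × 2.4 = 56.40 → 56.
back: 55.5 × 2.4 = 133.20 → 133.
sleeve: 28 × 2.4 = 67.20 → 67.

button band 14; left front 56; back 133; sleeve 67.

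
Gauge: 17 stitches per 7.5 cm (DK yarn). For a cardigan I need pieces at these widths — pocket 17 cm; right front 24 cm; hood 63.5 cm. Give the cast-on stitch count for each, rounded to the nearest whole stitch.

Rate = 17/7.5 = 2.267 sts per cm.
pocket: 17 × 2.267 = 38.53 → 39.
right front: 24 × 2.267 = 54.40 → 54.
hood: 63.5 × 2.267 = 143.93 → 144.

pocket 39; right front 54; hood 144.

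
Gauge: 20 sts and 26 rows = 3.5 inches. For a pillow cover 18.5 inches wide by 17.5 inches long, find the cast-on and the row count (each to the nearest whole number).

Stitch gauge = 20/3.5 = 5.714 sts/in; 18.5 × 5.714 = 105.71 → 106 sts.
Row gauge = 26/3.5 = 7.429 rows/in; 17.5 × 7.429 = 130.00 → 130 rows.

Cast on 106 stitches and work 130 rows.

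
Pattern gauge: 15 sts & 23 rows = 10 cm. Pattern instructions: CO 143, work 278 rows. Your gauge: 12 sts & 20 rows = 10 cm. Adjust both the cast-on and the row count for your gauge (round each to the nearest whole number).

Cast on 114 stitches; work 242 rows.

Stitches: 143 × 12/15 = 114.40 → 114.
Rows: 278 × 20/23 = 241.74 → 242.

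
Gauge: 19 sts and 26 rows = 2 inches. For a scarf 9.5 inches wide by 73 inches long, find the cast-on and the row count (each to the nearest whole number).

Cast on 90 stitches and work 949 rows.

Stitch gauge = 19/2 = 9.5 sts/in; 9.5 × 9.5 = 90.25 → 90 sts.
Row gauge = 26/2 = 13 rows/in; 73 × 13 = 949.00 → 949 rows.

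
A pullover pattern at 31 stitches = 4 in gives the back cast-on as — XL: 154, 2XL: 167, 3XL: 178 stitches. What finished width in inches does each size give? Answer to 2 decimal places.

XL 19.87 inches; 2XL 21.55 inches; 3XL 22.97 inches.

31/4 = 7.75 sts per in.
XL: 154 / 7.75 = 19.871 → 19.87 in.
2XL: 167 / 7.75 = 21.548 → 21.55 in.
3XL: 178 / 7.75 = 22.968 → 22.97 in.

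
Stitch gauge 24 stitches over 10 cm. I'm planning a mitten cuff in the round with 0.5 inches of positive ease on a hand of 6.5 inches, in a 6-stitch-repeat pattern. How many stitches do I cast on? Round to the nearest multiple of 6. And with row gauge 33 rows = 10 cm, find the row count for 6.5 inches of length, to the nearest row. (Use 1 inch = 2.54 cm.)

Finished = 6.5 + 0.5 = 7 inches.
7 inches × 2.54 = 17.78 cm.
24/10 = 2.4 sts per cm; 17.78 × 2.4 = 42.67 sts.
Nearest multiple of 6 → 42.
6.5 inches = 16.51 cm; × 3.3 = 54.48 → 54 rows.

Cast on 42 stitches; work 54 rows.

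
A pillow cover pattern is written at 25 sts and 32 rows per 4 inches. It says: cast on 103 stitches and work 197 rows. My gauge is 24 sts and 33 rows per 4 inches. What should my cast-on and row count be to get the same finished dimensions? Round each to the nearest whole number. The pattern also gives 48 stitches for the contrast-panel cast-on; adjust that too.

Cast on 99 stitches; work 203 rows; contrast-panel cast-on 46 stitches.

Stitches: 103 × 24/25 = 98.88 → 99.
Rows: 197 × 33/32 = 203.16 → 203.
contrast-panel cast-on: 48 × 24/25 = 46.08 → 46.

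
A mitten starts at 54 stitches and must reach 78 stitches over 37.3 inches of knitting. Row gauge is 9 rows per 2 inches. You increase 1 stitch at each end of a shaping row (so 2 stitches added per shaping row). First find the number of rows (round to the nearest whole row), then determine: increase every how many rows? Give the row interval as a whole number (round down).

Increase every 14th row.

Rows = 37.3 × 4.5 = 167.8 → 168 rows.
Stitches to add: 24 → 12 shaping rows (at 2 st each).
168 / 12 = 14.00 → every 14 rows.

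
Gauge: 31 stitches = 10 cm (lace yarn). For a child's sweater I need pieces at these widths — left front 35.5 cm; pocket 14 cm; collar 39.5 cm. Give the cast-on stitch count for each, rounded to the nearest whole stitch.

Rate = 31/10 = 3.1 sts per cm.
left front: 35.5 × 3.1 = 110.05 → 110.
pocket: 14 × 3.1 = 43.40 → 43.
collar: 39.5 × 3.1 = 122.45 → 122.

left front 110; pocket 43; collar 122.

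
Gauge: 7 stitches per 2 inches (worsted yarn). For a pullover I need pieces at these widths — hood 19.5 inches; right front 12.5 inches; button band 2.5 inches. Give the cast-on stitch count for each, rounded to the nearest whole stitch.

Rate = 7/2 = 3.5 sts per in.
hood: 19.5 × 3.5 = 68.25 → 68.
right front: 12.5 × 3.5 = 43.75 → 44.
button band: 2.5 × 3.5 = 8.75 → 9.

hood 68; right front 44; button band 9.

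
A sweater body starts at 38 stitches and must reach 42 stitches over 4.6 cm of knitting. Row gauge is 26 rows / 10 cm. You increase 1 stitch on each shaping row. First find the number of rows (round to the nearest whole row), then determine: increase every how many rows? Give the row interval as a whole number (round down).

Rows = 4.6 × 2.6 = 12.0 → 12 rows.
Stitches to add: 4 → 4 shaping rows (at 1 st each).
12 / 4 = 3.00 → every 3 rows.

Increase every 3rd row.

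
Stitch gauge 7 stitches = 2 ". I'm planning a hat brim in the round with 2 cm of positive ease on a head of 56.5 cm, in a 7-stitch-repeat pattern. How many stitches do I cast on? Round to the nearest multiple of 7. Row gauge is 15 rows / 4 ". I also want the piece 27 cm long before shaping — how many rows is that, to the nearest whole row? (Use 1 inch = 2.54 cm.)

Finished = 56.5 + 2 = 58.5 cm.
58.5 cm × 1/2.54 = 23.03 inches.
7/2 = 3.5 sts per in; 23.03 × 3.5 = 80.61 sts.
Nearest multiple of 7 → 84.
27 cm = 10.63 inches; × 3.75 = 39.86 → 40 rows.

Cast on 84 stitches; work 40 rows.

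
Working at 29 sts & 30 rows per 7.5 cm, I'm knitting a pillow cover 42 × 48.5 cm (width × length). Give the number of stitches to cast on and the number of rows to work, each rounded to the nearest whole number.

Stitch gauge = 29/7.5 = 3.867 sts/cm; 42 × 3.867 = 162.40 → 162 sts.
Row gauge = 30/7.5 = 4 rows/cm; 48.5 × 4 = 194.00 → 194 rows.

Cast on 162 stitches and work 194 rows.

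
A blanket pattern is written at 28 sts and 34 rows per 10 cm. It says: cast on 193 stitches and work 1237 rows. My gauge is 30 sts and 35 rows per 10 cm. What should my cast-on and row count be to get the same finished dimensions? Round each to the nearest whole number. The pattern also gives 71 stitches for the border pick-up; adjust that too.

Stitches: 193 × 30/28 = 206.79 → 207.
Rows: 1237 × 35/34 = 1273.38 → 1273.
border pick-up: 71 × 30/28 = 76.07 → 76.

Cast on 207 stitches; work 1273 rows; border pick-up 76 stitches.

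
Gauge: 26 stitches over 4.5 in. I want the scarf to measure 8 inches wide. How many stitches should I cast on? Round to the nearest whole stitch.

46 stitches.

26 stitches / 4.5 in = 5.778 stitches per inch.
8 × 5.778 = 46.22 stitches.
Round to nearest → 46.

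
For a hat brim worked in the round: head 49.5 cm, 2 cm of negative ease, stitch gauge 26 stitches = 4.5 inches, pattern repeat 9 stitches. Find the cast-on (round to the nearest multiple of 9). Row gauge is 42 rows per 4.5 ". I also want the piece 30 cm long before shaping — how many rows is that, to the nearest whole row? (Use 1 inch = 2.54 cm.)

Finished = 49.5 − 2 = 47.5 cm.
47.5 cm × 1/2.54 = 18.70 inches.
26/4.5 = 5.778 sts per in; 18.70 × 5.778 = 108.05 sts.
Nearest multiple of 9 → 108.
30 cm = 11.81 inches; × 9.333 = 110.24 → 110 rows.

Cast on 108 stitches; work 110 rows.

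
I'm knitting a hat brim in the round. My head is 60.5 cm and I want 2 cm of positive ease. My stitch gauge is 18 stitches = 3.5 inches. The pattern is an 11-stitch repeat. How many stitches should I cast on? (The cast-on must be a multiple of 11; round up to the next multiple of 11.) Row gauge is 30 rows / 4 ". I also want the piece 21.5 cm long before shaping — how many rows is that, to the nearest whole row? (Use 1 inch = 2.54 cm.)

Finished = 60.5 + 2 = 62.5 cm.
62.5 cm × 1/2.54 = 24.61 inches.
18/3.5 = 5.143 sts per in; 24.61 × 5.143 = 126.55 sts.
Next multiple of 11 → 132.
21.5 cm = 8.46 inches; × 7.5 = 63.48 → 63 rows.

Cast on 132 stitches; work 63 rows.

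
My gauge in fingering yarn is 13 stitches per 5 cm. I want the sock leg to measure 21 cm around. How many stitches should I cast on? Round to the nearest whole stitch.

13 stitches / 5 cm = 2.6 stitches per cm.
21 × 2.6 = 54.60 stitches.
Round to nearest → 55.

55 stitches.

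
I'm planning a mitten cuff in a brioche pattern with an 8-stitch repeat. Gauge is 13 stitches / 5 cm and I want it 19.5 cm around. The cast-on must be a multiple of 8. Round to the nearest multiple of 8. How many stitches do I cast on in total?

CO 48 sts.

13 / 5 = 2.6 sts per cm.
19.5 × 2.6 = 50.70 sts.
Nearest multiple of 8: 48.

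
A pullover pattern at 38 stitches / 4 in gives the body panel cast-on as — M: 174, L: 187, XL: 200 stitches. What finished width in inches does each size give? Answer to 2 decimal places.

M 18.32 inches; L 19.68 inches; XL 21.05 inches.

38/4 = 9.5 sts per in.
M: 174 / 9.5 = 18.316 → 18.32 in.
L: 187 / 9.5 = 19.684 → 19.68 in.
XL: 200 / 9.5 = 21.053 → 21.05 in.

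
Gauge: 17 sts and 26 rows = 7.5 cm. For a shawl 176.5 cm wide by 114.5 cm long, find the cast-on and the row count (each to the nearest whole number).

Stitch gauge = 17/7.5 = 2.267 sts/cm; 176.5 × 2.267 = 400.07 → 400 sts.
Row gauge = 26/7.5 = 3.467 rows/cm; 114.5 × 3.467 = 396.93 → 397 rows.

Cast on 400 stitches and work 397 rows.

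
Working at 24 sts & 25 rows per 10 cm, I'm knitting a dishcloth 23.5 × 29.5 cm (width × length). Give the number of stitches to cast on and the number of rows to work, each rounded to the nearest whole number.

Cast on 56 stitches and work 74 rows.

Stitch gauge = 24/10 = 2.4 sts/cm; 23.5 × 2.4 = 56.40 → 56 sts.
Row gauge = 25/10 = 2.5 rows/cm; 29.5 × 2.5 = 73.75 → 74 rows.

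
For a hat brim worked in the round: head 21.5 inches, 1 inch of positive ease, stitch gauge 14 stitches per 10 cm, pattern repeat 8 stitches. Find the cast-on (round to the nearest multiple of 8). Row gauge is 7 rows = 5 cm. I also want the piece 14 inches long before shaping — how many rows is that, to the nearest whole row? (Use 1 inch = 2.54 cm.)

Cast on 80 stitches; work 50 rows.

Finished = 21.5 + 1 = 22.5 inches.
22.5 inches × 2.54 = 57.15 cm.
14/10 = 1.4 sts per cm; 57.15 × 1.4 = 80.01 sts.
Nearest multiple of 8 → 80.
14 inches = 35.56 cm; × 1.4 = 49.78 → 50 rows.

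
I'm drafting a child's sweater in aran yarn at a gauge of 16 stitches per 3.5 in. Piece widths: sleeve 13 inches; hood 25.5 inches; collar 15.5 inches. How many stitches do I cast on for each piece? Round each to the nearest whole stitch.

Rate = 16/3.5 = 4.571 sts per in.
sleeve: 13 × 4.571 = 59.43 → 59.
hood: 25.5 × 4.571 = 116.57 → 117.
collar: 15.5 × 4.571 = 70.86 → 71.

sleeve 59; hood 117; collar 71.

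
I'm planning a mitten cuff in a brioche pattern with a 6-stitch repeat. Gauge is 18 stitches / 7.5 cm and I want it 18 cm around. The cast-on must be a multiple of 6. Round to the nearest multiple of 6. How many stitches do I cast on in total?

42 stitches.

18 / 7.5 = 2.4 sts per cm.
18 × 2.4 = 43.20 sts.
Nearest multiple of 6: 42.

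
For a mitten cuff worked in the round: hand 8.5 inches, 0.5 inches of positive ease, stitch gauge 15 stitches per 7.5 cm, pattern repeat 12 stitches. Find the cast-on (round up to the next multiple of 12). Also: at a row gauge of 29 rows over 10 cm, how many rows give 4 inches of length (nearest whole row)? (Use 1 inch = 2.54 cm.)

Finished = 8.5 + 0.5 = 9 inches.
9 inches × 2.54 = 22.86 cm.
15/7.5 = 2 sts per cm; 22.86 × 2 = 45.72 sts.
Next multiple of 12 → 48.
4 inches = 10.16 cm; × 2.9 = 29.46 → 29 rows.

Cast on 48 stitches; work 29 rows.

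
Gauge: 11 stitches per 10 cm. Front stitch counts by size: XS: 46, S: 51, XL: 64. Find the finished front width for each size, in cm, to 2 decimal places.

11/10 = 1.1 sts per cm.
XS: 46 / 1.1 = 41.818 → 41.82 cm.
S: 51 / 1.1 = 46.364 → 46.36 cm.
XL: 64 / 1.1 = 58.182 → 58.18 cm.

XS 41.82 cm; S 46.36 cm; XL 58.18 cm.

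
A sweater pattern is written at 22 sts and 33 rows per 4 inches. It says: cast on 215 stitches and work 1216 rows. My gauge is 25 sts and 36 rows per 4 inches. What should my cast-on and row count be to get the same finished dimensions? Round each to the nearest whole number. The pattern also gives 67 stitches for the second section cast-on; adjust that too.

Cast on 244 stitches; work 1327 rows; second section cast-on 76 stitches.

Stitches: 215 × 25/22 = 244.32 → 244.
Rows: 1216 × 36/33 = 1326.55 → 1327.
second section cast-on: 67 × 25/22 = 76.14 → 76.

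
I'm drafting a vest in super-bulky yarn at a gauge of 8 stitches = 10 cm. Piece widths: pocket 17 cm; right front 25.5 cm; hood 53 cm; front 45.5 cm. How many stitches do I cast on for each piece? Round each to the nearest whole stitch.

pocket 14; right front 20; hood 42; front 36.

Rate = 8/10 = 0.8 sts per cm.
pocket: 17 × 0.8 = 13.60 → 14.
right front: 25.5 × 0.8 = 20.40 → 20.
hood: 53 × 0.8 = 42.40 → 42.
front: 45.5 × 0.8 = 36.40 → 36.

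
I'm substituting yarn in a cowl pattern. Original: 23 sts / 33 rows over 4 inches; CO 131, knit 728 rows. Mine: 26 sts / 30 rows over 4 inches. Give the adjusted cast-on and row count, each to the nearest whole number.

Cast on 148 stitches; work 662 rows.

Stitches: 131 × 26/23 = 148.09 → 148.
Rows: 728 × 30/33 = 661.82 → 662.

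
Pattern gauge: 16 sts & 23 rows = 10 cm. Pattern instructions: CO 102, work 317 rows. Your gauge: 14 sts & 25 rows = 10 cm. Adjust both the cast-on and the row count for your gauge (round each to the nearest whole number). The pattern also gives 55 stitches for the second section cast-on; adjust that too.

Cast on 89 stitches; work 345 rows; second section cast-on 48 stitches.

Stitches: 102 × 14/16 = 89.25 → 89.
Rows: 317 × 25/23 = 344.57 → 345.
second section cast-on: 55 × 14/16 = 48.12 → 48.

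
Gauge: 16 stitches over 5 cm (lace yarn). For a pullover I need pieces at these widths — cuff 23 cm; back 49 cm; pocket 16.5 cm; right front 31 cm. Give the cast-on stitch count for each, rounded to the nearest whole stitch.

Rate = 16/5 = 3.2 sts per cm.
cuff: 23 × 3.2 = 73.60 → 74.
back: 49 × 3.2 = 156.80 → 157.
pocket: 16.5 × 3.2 = 52.80 → 53.
right front: 31 × 3.2 = 99.20 → 99.

cuff 74; back 157; pocket 53; right front 99.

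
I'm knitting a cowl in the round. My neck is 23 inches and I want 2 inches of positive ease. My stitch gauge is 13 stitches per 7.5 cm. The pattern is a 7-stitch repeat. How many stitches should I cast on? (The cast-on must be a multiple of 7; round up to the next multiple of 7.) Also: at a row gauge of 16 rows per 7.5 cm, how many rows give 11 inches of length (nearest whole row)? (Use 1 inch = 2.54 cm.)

Finished = 23 + 2 = 25 inches.
25 inches × 2.54 = 63.50 cm.
13/7.5 = 1.733 sts per cm; 63.50 × 1.733 = 110.07 sts.
Next multiple of 7 → 112.
11 inches = 27.94 cm; × 2.133 = 59.61 → 60 rows.

Cast on 112 stitches; work 60 rows.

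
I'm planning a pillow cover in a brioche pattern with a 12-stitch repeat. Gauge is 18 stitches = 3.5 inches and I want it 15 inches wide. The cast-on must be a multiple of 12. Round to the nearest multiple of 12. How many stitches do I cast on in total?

Cast on 72 stitches.

18 / 3.5 = 5.143 sts per inch.
15 × 5.143 = 77.14 sts.
Nearest multiple of 12: 72.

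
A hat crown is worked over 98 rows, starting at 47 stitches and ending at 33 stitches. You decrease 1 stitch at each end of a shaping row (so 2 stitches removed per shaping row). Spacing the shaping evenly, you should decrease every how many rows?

Decrease every 14th row.

Stitches to remove: |33 − 47| = 14.
Shaping rows needed: 14 / 2 = 7.
98 rows / 7 = every 14 rows.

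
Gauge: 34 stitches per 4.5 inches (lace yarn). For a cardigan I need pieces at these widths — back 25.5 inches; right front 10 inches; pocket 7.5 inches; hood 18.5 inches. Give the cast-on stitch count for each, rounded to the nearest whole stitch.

back 193; right front 76; pocket 57; hood 140.

Rate = 34/4.5 = 7.556 sts per in.
back: 25.5 × 7.556 = 192.67 → 193.
right front: 10 × 7.556 = 75.56 → 76.
pocket: 7.5 × 7.556 = 56.67 → 57.
hood: 18.5 × 7.556 = 139.78 → 140.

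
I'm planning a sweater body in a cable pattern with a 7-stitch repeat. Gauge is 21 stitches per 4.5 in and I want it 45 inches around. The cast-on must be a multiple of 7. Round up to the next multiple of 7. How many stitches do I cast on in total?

CO 210 sts.

21 / 4.5 = 4.667 sts per inch.
45 × 4.667 = 210.00 sts.
Next multiple of 7: 210.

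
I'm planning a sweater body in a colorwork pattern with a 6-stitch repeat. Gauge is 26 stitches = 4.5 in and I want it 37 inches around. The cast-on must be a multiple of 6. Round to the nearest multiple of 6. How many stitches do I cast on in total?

216 stitches.

26 / 4.5 = 5.778 sts per inch.
37 × 5.778 = 213.78 sts.
Nearest multiple of 6: 216.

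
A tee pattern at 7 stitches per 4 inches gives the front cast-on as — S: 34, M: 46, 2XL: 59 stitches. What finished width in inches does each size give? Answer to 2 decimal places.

S 19.43 inches; M 26.29 inches; 2XL 33.71 inches.

7/4 = 1.75 sts per in.
S: 34 / 1.75 = 19.429 → 19.43 in.
M: 46 / 1.75 = 26.286 → 26.29 in.
2XL: 59 / 1.75 = 33.714 → 33.71 in.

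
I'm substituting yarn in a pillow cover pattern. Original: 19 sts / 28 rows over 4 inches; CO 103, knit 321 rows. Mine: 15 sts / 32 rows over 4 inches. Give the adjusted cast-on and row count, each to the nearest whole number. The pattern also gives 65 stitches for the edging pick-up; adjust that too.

Cast on 81 stitches; work 367 rows; edging pick-up 51 stitches.

Stitches: 103 × 15/19 = 81.32 → 81.
Rows: 321 × 32/28 = 366.86 → 367.
edging pick-up: 65 × 15/19 = 51.32 → 51.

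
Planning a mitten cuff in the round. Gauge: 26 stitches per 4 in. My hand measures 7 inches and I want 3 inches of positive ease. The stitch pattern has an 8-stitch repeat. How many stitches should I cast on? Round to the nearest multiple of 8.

Finished = 7 + 3 = 10 inches.
26 / 4 = 6.5 sts/in.
10 × 6.5 = 65.00 sts.
Nearest multiple of 8: 64.

64 stitches.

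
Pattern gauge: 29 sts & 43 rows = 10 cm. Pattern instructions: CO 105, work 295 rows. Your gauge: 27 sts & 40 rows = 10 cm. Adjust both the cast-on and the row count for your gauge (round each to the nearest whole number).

Cast on 98 stitches; work 274 rows.

Stitches: 105 × 27/29 = 97.76 → 98.
Rows: 295 × 40/43 = 274.42 → 274.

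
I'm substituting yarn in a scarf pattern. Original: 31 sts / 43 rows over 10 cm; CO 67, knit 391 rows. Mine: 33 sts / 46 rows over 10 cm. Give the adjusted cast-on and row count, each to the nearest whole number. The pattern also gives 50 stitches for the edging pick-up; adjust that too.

Cast on 71 stitches; work 418 rows; edging pick-up 53 stitches.

Stitches: 67 × 33/31 = 71.32 → 71.
Rows: 391 × 46/43 = 418.28 → 418.
edging pick-up: 50 × 33/31 = 53.23 → 53.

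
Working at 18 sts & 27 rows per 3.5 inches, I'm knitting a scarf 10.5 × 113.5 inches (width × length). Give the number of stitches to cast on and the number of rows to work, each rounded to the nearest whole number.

Cast on 54 stitches and work 876 rows.

Stitch gauge = 18/3.5 = 5.143 sts/in; 10.5 × 5.143 = 54.00 → 54 sts.
Row gauge = 27/3.5 = 7.714 rows/in; 113.5 × 7.714 = 875.57 → 876 rows.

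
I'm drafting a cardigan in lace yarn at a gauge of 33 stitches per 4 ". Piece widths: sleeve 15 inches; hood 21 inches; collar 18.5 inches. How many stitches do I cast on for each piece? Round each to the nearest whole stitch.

sleeve 124; hood 173; collar 153.

Rate = 33/4 = 8.25 sts per in.
sleeve: 15 × 8.25 = 123.75 → 124.
hood: 21 × 8.25 = 173.25 → 173.
collar: 18.5 × 8.25 = 152.62 → 153.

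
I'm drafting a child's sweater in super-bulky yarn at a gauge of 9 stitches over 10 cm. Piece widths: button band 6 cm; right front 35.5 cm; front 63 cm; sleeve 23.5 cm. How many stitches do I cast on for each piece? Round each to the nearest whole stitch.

button band 5; right front 32; front 57; sleeve 21.

Rate = 9/10 = 0.9 sts per cm.
button band: 6 × 0.9 = 5.40 → 5.
right front: 35.5 × 0.9 = 31.95 → 32.
front: 63 × 0.9 = 56.70 → 57.
sleeve: 23.5 × 0.9 = 21.15 → 21.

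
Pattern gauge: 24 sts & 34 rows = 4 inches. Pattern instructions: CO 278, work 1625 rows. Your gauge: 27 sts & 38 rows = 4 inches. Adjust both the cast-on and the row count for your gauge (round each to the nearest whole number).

Stitches: 278 × 27/24 = 312.75 → 313.
Rows: 1625 × 38/34 = 1816.18 → 1816.

Cast on 313 stitches; work 1816 rows.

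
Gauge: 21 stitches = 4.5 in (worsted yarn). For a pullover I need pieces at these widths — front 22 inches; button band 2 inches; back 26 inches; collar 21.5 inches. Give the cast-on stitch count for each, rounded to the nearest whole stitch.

Rate = 21/4.5 = 4.667 sts per in.
front: 22 × 4.667 = 102.67 → 103.
button band: 2 × 4.667 = 9.33 → 9.
back: 26 × 4.667 = 121.33 → 121.
collar: 21.5 × 4.667 = 100.33 → 100.

front 103; button band 9; back 121; collar 100.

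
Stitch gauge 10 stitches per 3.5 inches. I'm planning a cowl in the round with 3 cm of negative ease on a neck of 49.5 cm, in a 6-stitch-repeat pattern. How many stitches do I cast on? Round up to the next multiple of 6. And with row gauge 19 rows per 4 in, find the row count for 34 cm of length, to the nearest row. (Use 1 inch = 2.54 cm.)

Cast on 54 stitches; work 64 rows.

Finished = 49.5 − 3 = 46.5 cm.
46.5 cm × 1/2.54 = 18.31 inches.
10/3.5 = 2.857 sts per in; 18.31 × 2.857 = 52.31 sts.
Next multiple of 6 → 54.
34 cm = 13.39 inches; × 4.75 = 63.58 → 64 rows.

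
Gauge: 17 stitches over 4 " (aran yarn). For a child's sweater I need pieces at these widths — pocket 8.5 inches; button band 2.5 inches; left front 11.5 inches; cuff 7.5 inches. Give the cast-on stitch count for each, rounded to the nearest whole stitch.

Rate = 17/4 = 4.25 sts per in.
pocket: 8.5 × 4.25 = 36.12 → 36.
button band: 2.5 × 4.25 = 10.62 → 11.
left front: 11.5 × 4.25 = 48.88 → 49.
cuff: 7.5 × 4.25 = 31.88 → 32.

pocket 36; button band 11; left front 49; cuff 32.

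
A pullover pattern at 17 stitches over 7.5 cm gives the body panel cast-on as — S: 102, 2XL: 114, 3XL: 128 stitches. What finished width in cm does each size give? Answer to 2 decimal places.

S 45.00 cm; 2XL 50.29 cm; 3XL 56.47 cm.

17/7.5 = 2.267 sts per cm.
S: 102 / 2.267 = 45.000 → 45.00 cm.
2XL: 114 / 2.267 = 50.294 → 50.29 cm.
3XL: 128 / 2.267 = 56.471 → 56.47 cm.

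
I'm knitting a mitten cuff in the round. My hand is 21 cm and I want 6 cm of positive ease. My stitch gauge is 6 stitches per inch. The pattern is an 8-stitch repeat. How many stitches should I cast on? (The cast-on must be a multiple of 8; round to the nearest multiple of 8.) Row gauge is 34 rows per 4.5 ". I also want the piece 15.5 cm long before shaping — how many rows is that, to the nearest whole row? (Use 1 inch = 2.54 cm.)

Cast on 64 stitches; work 46 rows.

Finished = 21 + 6 = 27 cm.
27 cm × 1/2.54 = 10.63 inches.
6/1 = 6 sts per in; 10.63 × 6 = 63.78 sts.
Nearest multiple of 8 → 64.
15.5 cm = 6.10 inches; × 7.556 = 46.11 → 46 rows.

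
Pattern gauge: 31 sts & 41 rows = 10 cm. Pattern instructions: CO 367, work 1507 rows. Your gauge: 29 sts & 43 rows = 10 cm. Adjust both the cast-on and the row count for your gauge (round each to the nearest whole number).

Cast on 343 stitches; work 1581 rows.

Stitches: 367 × 29/31 = 343.32 → 343.
Rows: 1507 × 43/41 = 1580.51 → 1581.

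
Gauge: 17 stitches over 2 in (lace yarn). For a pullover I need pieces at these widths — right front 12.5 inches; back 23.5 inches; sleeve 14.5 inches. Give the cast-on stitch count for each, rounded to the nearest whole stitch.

Rate = 17/2 = 8.5 sts per in.
right front: 12.5 × 8.5 = 106.25 → 106.
back: 23.5 × 8.5 = 199.75 → 200.
sleeve: 14.5 × 8.5 = 123.25 → 123.

right front 106; back 200; sleeve 123.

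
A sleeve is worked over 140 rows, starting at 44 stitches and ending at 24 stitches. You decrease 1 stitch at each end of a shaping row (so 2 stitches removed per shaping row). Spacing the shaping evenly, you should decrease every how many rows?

Decrease every 14th row.

Stitches to remove: |24 − 44| = 20.
Shaping rows needed: 20 / 2 = 10.
140 rows / 10 = every 14 rows.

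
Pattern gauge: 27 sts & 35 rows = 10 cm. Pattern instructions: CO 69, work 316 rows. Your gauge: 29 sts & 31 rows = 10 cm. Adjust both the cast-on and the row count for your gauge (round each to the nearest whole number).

Stitches: 69 × 29/27 = 74.11 → 74.
Rows: 316 × 31/35 = 279.89 → 280.

Cast on 74 stitches; work 280 rows.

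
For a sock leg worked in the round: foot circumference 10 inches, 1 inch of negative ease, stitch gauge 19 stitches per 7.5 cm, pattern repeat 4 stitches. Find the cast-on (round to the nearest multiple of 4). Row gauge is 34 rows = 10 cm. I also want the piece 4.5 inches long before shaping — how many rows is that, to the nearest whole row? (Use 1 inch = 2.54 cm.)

Cast on 56 stitches; work 39 rows.

Finished = 10 − 1 = 9 inches.
9 inches × 2.54 = 22.86 cm.
19/7.5 = 2.533 sts per cm; 22.86 × 2.533 = 57.91 sts.
Nearest multiple of 4 → 56.
4.5 inches = 11.43 cm; × 3.4 = 38.86 → 39 rows.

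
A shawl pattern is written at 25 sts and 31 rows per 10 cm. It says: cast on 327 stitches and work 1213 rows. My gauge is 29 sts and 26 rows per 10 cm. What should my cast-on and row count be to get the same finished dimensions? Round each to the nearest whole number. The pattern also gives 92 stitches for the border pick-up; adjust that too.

Cast on 379 stitches; work 1017 rows; border pick-up 107 stitches.

Stitches: 327 × 29/25 = 379.32 → 379.
Rows: 1213 × 26/31 = 1017.35 → 1017.
border pick-up: 92 × 29/25 = 106.72 → 107.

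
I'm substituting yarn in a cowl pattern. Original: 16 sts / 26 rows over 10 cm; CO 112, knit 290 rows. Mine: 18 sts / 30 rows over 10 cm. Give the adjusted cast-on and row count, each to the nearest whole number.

Stitches: 112 × 18/16 = 126.00 → 126.
Rows: 290 × 30/26 = 334.62 → 335.

Cast on 126 stitches; work 335 rows.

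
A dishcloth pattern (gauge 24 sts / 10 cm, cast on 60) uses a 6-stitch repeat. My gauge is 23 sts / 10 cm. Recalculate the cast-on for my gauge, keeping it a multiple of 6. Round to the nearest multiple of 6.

CO 60 sts.

60 × 23 / 24 = 57.50.
Nearest multiple of 6: 60.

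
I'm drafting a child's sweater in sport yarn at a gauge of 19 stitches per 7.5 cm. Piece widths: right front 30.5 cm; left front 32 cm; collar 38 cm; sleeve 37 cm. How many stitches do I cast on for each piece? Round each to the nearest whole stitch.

Rate = 19/7.5 = 2.533 sts per cm.
right front: 30.5 × 2.533 = 77.27 → 77.
left front: 32 × 2.533 = 81.07 → 81.
collar: 38 × 2.533 = 96.27 → 96.
sleeve: 37 × 2.533 = 93.73 → 94.

right front 77; left front 81; collar 96; sleeve 94.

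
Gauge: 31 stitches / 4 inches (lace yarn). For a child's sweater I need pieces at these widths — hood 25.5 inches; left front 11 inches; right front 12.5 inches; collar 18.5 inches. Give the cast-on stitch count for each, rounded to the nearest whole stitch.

hood 198; left front 85; right front 97; collar 143.

Rate = 31/4 = 7.75 sts per in.
hood: 25.5 × 7.75 = 197.62 → 198.
left front: 11 × 7.75 = 85.25 → 85.
right front: 12.5 × 7.75 = 96.88 → 97.
collar: 18.5 × 7.75 = 143.38 → 143.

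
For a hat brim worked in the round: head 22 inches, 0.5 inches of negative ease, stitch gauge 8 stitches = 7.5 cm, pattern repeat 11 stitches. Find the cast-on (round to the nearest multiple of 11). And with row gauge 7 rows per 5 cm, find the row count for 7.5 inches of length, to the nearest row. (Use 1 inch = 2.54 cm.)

Finished = 22 − 0.5 = 21.5 inches.
21.5 inches × 2.54 = 54.61 cm.
8/7.5 = 1.067 sts per cm; 54.61 × 1.067 = 58.25 sts.
Nearest multiple of 11 → 55.
7.5 inches = 19.05 cm; × 1.4 = 26.67 → 27 rows.

Cast on 55 stitches; work 27 rows.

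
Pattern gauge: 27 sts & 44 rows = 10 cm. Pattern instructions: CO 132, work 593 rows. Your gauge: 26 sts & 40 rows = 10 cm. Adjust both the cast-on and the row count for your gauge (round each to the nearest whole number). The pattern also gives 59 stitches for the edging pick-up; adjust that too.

Stitches: 132 × 26/27 = 127.11 → 127.
Rows: 593 × 40/44 = 539.09 → 539.
edging pick-up: 59 × 26/27 = 56.81 → 57.

Cast on 127 stitches; work 539 rows; edging pick-up 57 stitches.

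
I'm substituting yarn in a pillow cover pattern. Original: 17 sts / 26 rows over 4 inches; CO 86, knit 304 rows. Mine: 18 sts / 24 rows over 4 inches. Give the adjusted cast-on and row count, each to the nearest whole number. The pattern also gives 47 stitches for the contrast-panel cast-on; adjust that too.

Stitches: 86 × 18/17 = 91.06 → 91.
Rows: 304 × 24/26 = 280.62 → 281.
contrast-panel cast-on: 47 × 18/17 = 49.76 → 50.

Cast on 91 stitches; work 281 rows; contrast-panel cast-on 50 stitches.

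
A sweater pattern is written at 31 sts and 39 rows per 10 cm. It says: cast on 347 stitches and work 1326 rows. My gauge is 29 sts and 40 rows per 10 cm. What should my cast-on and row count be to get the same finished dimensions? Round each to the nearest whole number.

Stitches: 347 × 29/31 = 324.61 → 325.
Rows: 1326 × 40/39 = 1360.00 → 1360.

Cast on 325 stitches; work 1360 rows.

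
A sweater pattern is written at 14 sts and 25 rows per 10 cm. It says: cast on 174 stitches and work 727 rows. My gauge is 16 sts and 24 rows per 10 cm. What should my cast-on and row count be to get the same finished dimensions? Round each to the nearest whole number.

Cast on 199 stitches; work 698 rows.

Stitches: 174 × 16/14 = 198.86 → 199.
Rows: 727 × 24/25 = 697.92 → 698.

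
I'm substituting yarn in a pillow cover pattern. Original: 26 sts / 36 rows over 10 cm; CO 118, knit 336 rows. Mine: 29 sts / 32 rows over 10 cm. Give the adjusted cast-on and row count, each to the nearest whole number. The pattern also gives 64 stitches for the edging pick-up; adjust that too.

Stitches: 118 × 29/26 = 131.62 → 132.
Rows: 336 × 32/36 = 298.67 → 299.
edging pick-up: 64 × 29/26 = 71.38 → 71.

Cast on 132 stitches; work 299 rows; edging pick-up 71 stitches.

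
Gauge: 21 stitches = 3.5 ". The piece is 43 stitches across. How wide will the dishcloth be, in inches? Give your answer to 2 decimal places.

21 stitches / 3.5 inch = 6 stitches per inch.
43 / 6 = 7.167 inches.

7.17 inches.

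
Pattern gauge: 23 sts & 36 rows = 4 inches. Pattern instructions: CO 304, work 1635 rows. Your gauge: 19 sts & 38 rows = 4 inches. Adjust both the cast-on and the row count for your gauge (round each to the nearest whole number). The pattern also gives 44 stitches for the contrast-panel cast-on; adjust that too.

Cast on 251 stitches; work 1726 rows; contrast-panel cast-on 36 stitches.

Stitches: 304 × 19/23 = 251.13 → 251.
Rows: 1635 × 38/36 = 1725.83 → 1726.
contrast-panel cast-on: 44 × 19/23 = 36.35 → 36.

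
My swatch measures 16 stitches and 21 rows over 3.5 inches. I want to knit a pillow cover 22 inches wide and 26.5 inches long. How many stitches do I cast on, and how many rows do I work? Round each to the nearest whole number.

Stitch gauge = 16/3.5 = 4.571 sts/in; 22 × 4.571 = 100.57 → 101 sts.
Row gauge = 21/3.5 = 6 rows/in; 26.5 × 6 = 159.00 → 159 rows.

Cast on 101 stitches and work 159 rows.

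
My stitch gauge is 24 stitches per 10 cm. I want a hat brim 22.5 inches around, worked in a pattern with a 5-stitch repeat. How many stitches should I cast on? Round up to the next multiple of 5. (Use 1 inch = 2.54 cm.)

CO 140 sts.

22.5 in = 22.5 × 2.54 = 57.15 cm.
24 / 10 = 2.4 sts/cm.
57.15 × 2.4 = 137.16 sts.
→ 140.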